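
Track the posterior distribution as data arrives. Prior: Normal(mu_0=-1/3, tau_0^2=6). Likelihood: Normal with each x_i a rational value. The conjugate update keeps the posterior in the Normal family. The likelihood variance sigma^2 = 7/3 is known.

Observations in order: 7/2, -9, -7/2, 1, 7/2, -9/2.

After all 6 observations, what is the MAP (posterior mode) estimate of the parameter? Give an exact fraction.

-493/345

obs 1: x=7/2 → posterior Normal(182/75, 42/25)
obs 2: x=-9 → posterior Normal(-304/129, 42/43)
obs 3: x=-7/2 → posterior Normal(-493/183, 42/61)
obs 4: x=1 → posterior Normal(-439/237, 42/79)
obs 5: x=7/2 → posterior Normal(-250/291, 42/97)
obs 6: x=-9/2 → posterior Normal(-493/345, 42/115)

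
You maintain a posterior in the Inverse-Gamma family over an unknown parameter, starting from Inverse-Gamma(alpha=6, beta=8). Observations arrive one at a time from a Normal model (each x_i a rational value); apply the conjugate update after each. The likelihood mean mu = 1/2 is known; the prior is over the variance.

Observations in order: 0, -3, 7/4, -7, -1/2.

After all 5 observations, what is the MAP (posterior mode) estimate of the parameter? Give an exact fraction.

obs 1: x=0 → posterior Inverse-Gamma(13/2, 65/8)
obs 2: x=-3 → posterior Inverse-Gamma(7, 57/4)
obs 3: x=7/4 → posterior Inverse-Gamma(15/2, 481/32)
obs 4: x=-7 → posterior Inverse-Gamma(8, 1381/32)
obs 5: x=-1/2 → posterior Inverse-Gamma(17/2, 1397/32)

1397/304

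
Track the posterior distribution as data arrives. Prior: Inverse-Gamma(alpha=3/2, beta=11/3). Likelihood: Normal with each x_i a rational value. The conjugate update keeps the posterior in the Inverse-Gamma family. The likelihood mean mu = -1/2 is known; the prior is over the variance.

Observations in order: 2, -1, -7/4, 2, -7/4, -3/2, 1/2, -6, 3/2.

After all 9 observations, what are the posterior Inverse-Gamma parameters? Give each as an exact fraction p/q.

alpha=6, beta=1427/48

obs 1: x=2 → posterior Inverse-Gamma(2, 163/24)
obs 2: x=-1 → posterior Inverse-Gamma(5/2, 83/12)
obs 3: x=-7/4 → posterior Inverse-Gamma(3, 739/96)
obs 4: x=2 → posterior Inverse-Gamma(7/2, 1039/96)
obs 5: x=-7/4 → posterior Inverse-Gamma(4, 557/48)
obs 6: x=-3/2 → posterior Inverse-Gamma(9/2, 581/48)
obs 7: x=1/2 → posterior Inverse-Gamma(5, 605/48)
obs 8: x=-6 → posterior Inverse-Gamma(11/2, 1331/48)
obs 9: x=3/2 → posterior Inverse-Gamma(6, 1427/48)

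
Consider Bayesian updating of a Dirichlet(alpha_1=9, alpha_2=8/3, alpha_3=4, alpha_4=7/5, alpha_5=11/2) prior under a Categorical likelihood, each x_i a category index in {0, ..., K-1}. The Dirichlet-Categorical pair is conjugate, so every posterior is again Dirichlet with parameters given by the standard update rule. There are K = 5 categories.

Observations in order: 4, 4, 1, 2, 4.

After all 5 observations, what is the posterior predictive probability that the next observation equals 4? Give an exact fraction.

255/827

obs 1: x=4 → posterior Dirichlet(9, 8/3, 4, 7/5, 13/2)
obs 2: x=4 → posterior Dirichlet(9, 8/3, 4, 7/5, 15/2)
obs 3: x=1 → posterior Dirichlet(9, 11/3, 4, 7/5, 15/2)
obs 4: x=2 → posterior Dirichlet(9, 11/3, 5, 7/5, 15/2)
obs 5: x=4 → posterior Dirichlet(9, 11/3, 5, 7/5, 17/2)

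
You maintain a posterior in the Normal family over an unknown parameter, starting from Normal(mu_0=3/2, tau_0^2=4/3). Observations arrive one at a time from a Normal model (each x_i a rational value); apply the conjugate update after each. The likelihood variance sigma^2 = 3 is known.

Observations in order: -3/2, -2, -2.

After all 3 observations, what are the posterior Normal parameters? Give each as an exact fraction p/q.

mu_0=-17/42, tau_0^2=4/7

obs 1: x=-3/2 → posterior Normal(15/26, 12/13)
obs 2: x=-2 → posterior Normal(-1/34, 12/17)
obs 3: x=-2 → posterior Normal(-17/42, 4/7)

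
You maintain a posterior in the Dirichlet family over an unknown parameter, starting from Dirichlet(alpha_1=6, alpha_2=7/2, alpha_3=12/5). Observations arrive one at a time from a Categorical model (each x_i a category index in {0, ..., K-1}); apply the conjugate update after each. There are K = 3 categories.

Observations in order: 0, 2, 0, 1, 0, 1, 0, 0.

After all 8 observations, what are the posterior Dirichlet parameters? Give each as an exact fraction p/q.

obs 1: x=0 → posterior Dirichlet(7, 7/2, 12/5)
obs 2: x=2 → posterior Dirichlet(7, 7/2, 17/5)
obs 3: x=0 → posterior Dirichlet(8, 7/2, 17/5)
obs 4: x=1 → posterior Dirichlet(8, 9/2, 17/5)
obs 5: x=0 → posterior Dirichlet(9, 9/2, 17/5)
obs 6: x=1 → posterior Dirichlet(9, 11/2, 17/5)
obs 7: x=0 → posterior Dirichlet(10, 11/2, 17/5)
obs 8: x=0 → posterior Dirichlet(11, 11/2, 17/5)

alpha_1=11, alpha_2=11/2, alpha_3=17/5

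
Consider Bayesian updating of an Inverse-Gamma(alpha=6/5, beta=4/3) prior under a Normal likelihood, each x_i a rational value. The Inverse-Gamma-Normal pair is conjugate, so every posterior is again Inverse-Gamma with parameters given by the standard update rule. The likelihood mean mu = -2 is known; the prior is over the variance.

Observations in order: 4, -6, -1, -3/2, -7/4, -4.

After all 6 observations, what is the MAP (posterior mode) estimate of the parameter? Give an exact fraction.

14395/2496

obs 1: x=4 → posterior Inverse-Gamma(17/10, 58/3)
obs 2: x=-6 → posterior Inverse-Gamma(11/5, 82/3)
obs 3: x=-1 → posterior Inverse-Gamma(27/10, 167/6)
obs 4: x=-3/2 → posterior Inverse-Gamma(16/5, 671/24)
obs 5: x=-7/4 → posterior Inverse-Gamma(37/10, 2687/96)
obs 6: x=-4 → posterior Inverse-Gamma(21/5, 2879/96)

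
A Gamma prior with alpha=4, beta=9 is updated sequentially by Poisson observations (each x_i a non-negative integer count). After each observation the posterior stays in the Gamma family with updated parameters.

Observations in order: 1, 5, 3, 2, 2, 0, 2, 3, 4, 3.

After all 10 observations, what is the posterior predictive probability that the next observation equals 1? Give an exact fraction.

obs 1: x=1 → posterior Gamma(5, 10)
obs 2: x=5 → posterior Gamma(10, 11)
obs 3: x=3 → posterior Gamma(13, 12)
obs 4: x=2 → posterior Gamma(15, 13)
obs 5: x=2 → posterior Gamma(17, 14)
obs 6: x=0 → posterior Gamma(17, 15)
obs 7: x=2 → posterior Gamma(19, 16)
obs 8: x=3 → posterior Gamma(22, 17)
obs 9: x=4 → posterior Gamma(26, 18)
obs 10: x=3 → posterior Gamma(29, 19)

351764837843087433490514529619582395191/1073741824000000000000000000000000000000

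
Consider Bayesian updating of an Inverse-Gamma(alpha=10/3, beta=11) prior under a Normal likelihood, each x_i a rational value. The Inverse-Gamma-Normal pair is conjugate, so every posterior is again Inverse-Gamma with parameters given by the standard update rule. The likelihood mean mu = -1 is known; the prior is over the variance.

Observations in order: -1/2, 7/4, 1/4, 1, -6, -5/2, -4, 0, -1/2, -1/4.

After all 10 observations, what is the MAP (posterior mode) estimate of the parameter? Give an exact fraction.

obs 1: x=-1/2 → posterior Inverse-Gamma(23/6, 89/8)
obs 2: x=7/4 → posterior Inverse-Gamma(13/3, 477/32)
obs 3: x=1/4 → posterior Inverse-Gamma(29/6, 251/16)
obs 4: x=1 → posterior Inverse-Gamma(16/3, 283/16)
obs 5: x=-6 → posterior Inverse-Gamma(35/6, 483/16)
obs 6: x=-5/2 → posterior Inverse-Gamma(19/3, 501/16)
obs 7: x=-4 → posterior Inverse-Gamma(41/6, 573/16)
obs 8: x=0 → posterior Inverse-Gamma(22/3, 581/16)
obs 9: x=-1/2 → posterior Inverse-Gamma(47/6, 583/16)
obs 10: x=-1/4 → posterior Inverse-Gamma(25/3, 1175/32)

3525/896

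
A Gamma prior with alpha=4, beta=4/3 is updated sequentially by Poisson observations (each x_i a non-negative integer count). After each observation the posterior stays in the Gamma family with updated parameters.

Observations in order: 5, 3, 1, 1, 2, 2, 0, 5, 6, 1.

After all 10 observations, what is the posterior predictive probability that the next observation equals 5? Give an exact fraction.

obs 1: x=5 → posterior Gamma(9, 7/3)
obs 2: x=3 → posterior Gamma(12, 10/3)
obs 3: x=1 → posterior Gamma(13, 13/3)
obs 4: x=1 → posterior Gamma(14, 16/3)
obs 5: x=2 → posterior Gamma(16, 19/3)
obs 6: x=2 → posterior Gamma(18, 22/3)
obs 7: x=0 → posterior Gamma(18, 25/3)
obs 8: x=5 → posterior Gamma(23, 28/3)
obs 9: x=6 → posterior Gamma(29, 31/3)
obs 10: x=1 → posterior Gamma(30, 34/3)

594864870516319740619053002253254625883761359934455808/7710105884424969623139759010953858981831553019262380893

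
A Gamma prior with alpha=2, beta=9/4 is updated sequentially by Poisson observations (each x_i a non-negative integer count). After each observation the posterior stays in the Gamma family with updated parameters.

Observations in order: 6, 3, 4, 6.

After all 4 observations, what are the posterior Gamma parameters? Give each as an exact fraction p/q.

obs 1: x=6 → posterior Gamma(8, 13/4)
obs 2: x=3 → posterior Gamma(11, 17/4)
obs 3: x=4 → posterior Gamma(15, 21/4)
obs 4: x=6 → posterior Gamma(21, 25/4)

alpha=21, beta=25/4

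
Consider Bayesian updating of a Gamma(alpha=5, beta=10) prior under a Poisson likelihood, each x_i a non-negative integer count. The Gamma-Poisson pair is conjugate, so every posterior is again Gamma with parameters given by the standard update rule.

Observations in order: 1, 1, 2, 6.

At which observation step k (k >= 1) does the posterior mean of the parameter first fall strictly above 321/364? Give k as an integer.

obs 1: x=1 → posterior Gamma(6, 11)
obs 2: x=1 → posterior Gamma(7, 12)
obs 3: x=2 → posterior Gamma(9, 13)
obs 4: x=6 → posterior Gamma(15, 14)

k = 4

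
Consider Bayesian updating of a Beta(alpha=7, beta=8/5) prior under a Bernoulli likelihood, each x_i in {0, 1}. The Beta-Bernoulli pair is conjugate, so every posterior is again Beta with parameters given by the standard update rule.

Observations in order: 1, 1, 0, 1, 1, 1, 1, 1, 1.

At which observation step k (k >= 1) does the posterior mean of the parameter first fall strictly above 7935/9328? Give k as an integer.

k = 9

obs 1: x=1 → posterior Beta(8, 8/5)
obs 2: x=1 → posterior Beta(9, 8/5)
obs 3: x=0 → posterior Beta(9, 13/5)
obs 4: x=1 → posterior Beta(10, 13/5)
obs 5: x=1 → posterior Beta(11, 13/5)
obs 6: x=1 → posterior Beta(12, 13/5)
obs 7: x=1 → posterior Beta(13, 13/5)
obs 8: x=1 → posterior Beta(14, 13/5)
obs 9: x=1 → posterior Beta(15, 13/5)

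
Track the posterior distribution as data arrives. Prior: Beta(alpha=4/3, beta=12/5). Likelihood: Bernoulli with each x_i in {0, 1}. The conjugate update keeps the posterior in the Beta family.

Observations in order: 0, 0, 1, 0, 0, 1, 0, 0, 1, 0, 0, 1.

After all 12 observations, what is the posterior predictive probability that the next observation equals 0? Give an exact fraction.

39/59

obs 1: x=0 → posterior Beta(4/3, 17/5)
obs 2: x=0 → posterior Beta(4/3, 22/5)
obs 3: x=1 → posterior Beta(7/3, 22/5)
obs 4: x=0 → posterior Beta(7/3, 27/5)
obs 5: x=0 → posterior Beta(7/3, 32/5)
obs 6: x=1 → posterior Beta(10/3, 32/5)
obs 7: x=0 → posterior Beta(10/3, 37/5)
obs 8: x=0 → posterior Beta(10/3, 42/5)
obs 9: x=1 → posterior Beta(13/3, 42/5)
obs 10: x=0 → posterior Beta(13/3, 47/5)
obs 11: x=0 → posterior Beta(13/3, 52/5)
obs 12: x=1 → posterior Beta(16/3, 52/5)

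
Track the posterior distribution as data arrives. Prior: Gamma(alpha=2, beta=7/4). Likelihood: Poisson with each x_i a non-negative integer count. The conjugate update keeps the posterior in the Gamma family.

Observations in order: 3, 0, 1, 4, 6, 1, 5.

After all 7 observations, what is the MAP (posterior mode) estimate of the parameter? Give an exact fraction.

12/5

obs 1: x=3 → posterior Gamma(5, 11/4)
obs 2: x=0 → posterior Gamma(5, 15/4)
obs 3: x=1 → posterior Gamma(6, 19/4)
obs 4: x=4 → posterior Gamma(10, 23/4)
obs 5: x=6 → posterior Gamma(16, 27/4)
obs 6: x=1 → posterior Gamma(17, 31/4)
obs 7: x=5 → posterior Gamma(22, 35/4)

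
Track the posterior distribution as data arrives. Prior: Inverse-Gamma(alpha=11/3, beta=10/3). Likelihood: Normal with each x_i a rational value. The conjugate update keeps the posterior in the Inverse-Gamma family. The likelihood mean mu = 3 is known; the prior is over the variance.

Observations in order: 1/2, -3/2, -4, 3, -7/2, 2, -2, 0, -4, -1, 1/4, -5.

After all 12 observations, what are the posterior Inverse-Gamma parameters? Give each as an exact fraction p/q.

alpha=29/3, beta=14207/96

obs 1: x=1/2 → posterior Inverse-Gamma(25/6, 155/24)
obs 2: x=-3/2 → posterior Inverse-Gamma(14/3, 199/12)
obs 3: x=-4 → posterior Inverse-Gamma(31/6, 493/12)
obs 4: x=3 → posterior Inverse-Gamma(17/3, 493/12)
obs 5: x=-7/2 → posterior Inverse-Gamma(37/6, 1493/24)
obs 6: x=2 → posterior Inverse-Gamma(20/3, 1505/24)
obs 7: x=-2 → posterior Inverse-Gamma(43/6, 1805/24)
obs 8: x=0 → posterior Inverse-Gamma(23/3, 1913/24)
obs 9: x=-4 → posterior Inverse-Gamma(49/6, 2501/24)
obs 10: x=-1 → posterior Inverse-Gamma(26/3, 2693/24)
obs 11: x=1/4 → posterior Inverse-Gamma(55/6, 11135/96)
obs 12: x=-5 → posterior Inverse-Gamma(29/3, 14207/96)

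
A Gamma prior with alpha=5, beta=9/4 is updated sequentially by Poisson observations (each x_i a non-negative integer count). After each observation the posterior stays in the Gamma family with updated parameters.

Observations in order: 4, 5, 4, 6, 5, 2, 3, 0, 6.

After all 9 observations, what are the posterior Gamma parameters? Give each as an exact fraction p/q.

obs 1: x=4 → posterior Gamma(9, 13/4)
obs 2: x=5 → posterior Gamma(14, 17/4)
obs 3: x=4 → posterior Gamma(18, 21/4)
obs 4: x=6 → posterior Gamma(24, 25/4)
obs 5: x=5 → posterior Gamma(29, 29/4)
obs 6: x=2 → posterior Gamma(31, 33/4)
obs 7: x=3 → posterior Gamma(34, 37/4)
obs 8: x=0 → posterior Gamma(34, 41/4)
obs 9: x=6 → posterior Gamma(40, 45/4)

alpha=40, beta=45/4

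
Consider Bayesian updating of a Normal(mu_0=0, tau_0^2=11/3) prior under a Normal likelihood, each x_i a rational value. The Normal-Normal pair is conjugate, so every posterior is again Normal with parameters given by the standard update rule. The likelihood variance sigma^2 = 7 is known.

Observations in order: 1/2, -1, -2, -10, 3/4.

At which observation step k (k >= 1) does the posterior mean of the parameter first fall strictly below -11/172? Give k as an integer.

k = 2

obs 1: x=1/2 → posterior Normal(11/64, 77/32)
obs 2: x=-1 → posterior Normal(-11/86, 77/43)
obs 3: x=-2 → posterior Normal(-55/108, 77/54)
obs 4: x=-10 → posterior Normal(-55/26, 77/65)
obs 5: x=3/4 → posterior Normal(-517/304, 77/76)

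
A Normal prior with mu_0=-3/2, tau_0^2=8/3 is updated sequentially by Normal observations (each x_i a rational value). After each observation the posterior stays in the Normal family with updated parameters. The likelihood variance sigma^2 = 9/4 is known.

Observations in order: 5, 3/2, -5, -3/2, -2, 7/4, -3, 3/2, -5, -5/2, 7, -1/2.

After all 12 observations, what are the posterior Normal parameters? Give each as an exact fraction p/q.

mu_0=-257/822, tau_0^2=24/137

obs 1: x=5 → posterior Normal(239/118, 72/59)
obs 2: x=3/2 → posterior Normal(335/182, 72/91)
obs 3: x=-5 → posterior Normal(5/82, 24/41)
obs 4: x=-3/2 → posterior Normal(-81/310, 72/155)
obs 5: x=-2 → posterior Normal(-19/34, 72/187)
obs 6: x=7/4 → posterior Normal(-97/438, 24/73)
obs 7: x=-3 → posterior Normal(-289/502, 72/251)
obs 8: x=3/2 → posterior Normal(-193/566, 72/283)
obs 9: x=-5 → posterior Normal(-57/70, 8/35)
obs 10: x=-5/2 → posterior Normal(-673/694, 72/347)
obs 11: x=7 → posterior Normal(-225/758, 72/379)
obs 12: x=-1/2 → posterior Normal(-257/822, 24/137)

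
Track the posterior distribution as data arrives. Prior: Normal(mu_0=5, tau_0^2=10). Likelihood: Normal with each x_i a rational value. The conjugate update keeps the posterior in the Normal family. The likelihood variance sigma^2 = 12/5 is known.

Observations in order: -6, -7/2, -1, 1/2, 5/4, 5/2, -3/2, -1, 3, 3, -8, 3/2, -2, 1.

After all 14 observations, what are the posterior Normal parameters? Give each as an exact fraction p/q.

obs 1: x=-6 → posterior Normal(-120/31, 60/31)
obs 2: x=-7/2 → posterior Normal(-415/112, 15/14)
obs 3: x=-1 → posterior Normal(-155/54, 20/27)
obs 4: x=1/2 → posterior Normal(-110/53, 30/53)
obs 5: x=5/4 → posterior Normal(-755/524, 60/131)
obs 6: x=5/2 → posterior Normal(-505/624, 5/13)
obs 7: x=-3/2 → posterior Normal(-655/724, 60/181)
obs 8: x=-1 → posterior Normal(-755/824, 30/103)
obs 9: x=3 → posterior Normal(-65/132, 20/77)
obs 10: x=3 → posterior Normal(-155/1024, 15/64)
obs 11: x=-8 → posterior Normal(-955/1124, 60/281)
obs 12: x=3/2 → posterior Normal(-805/1224, 10/51)
obs 13: x=-2 → posterior Normal(-1005/1324, 60/331)
obs 14: x=1 → posterior Normal(-905/1424, 15/89)

mu_0=-905/1424, tau_0^2=15/89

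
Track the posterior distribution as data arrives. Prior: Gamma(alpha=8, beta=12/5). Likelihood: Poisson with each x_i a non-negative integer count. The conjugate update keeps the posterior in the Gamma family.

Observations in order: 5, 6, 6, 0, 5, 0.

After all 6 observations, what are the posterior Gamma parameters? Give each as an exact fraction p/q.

obs 1: x=5 → posterior Gamma(13, 17/5)
obs 2: x=6 → posterior Gamma(19, 22/5)
obs 3: x=6 → posterior Gamma(25, 27/5)
obs 4: x=0 → posterior Gamma(25, 32/5)
obs 5: x=5 → posterior Gamma(30, 37/5)
obs 6: x=0 → posterior Gamma(30, 42/5)

alpha=30, beta=42/5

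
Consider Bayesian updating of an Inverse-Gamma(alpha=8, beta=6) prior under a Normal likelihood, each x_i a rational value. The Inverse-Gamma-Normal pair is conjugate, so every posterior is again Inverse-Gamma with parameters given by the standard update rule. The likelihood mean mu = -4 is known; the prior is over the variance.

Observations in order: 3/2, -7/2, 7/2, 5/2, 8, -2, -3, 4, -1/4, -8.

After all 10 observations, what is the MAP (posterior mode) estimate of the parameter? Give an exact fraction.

6145/448

obs 1: x=3/2 → posterior Inverse-Gamma(17/2, 169/8)
obs 2: x=-7/2 → posterior Inverse-Gamma(9, 85/4)
obs 3: x=7/2 → posterior Inverse-Gamma(19/2, 395/8)
obs 4: x=5/2 → posterior Inverse-Gamma(10, 141/2)
obs 5: x=8 → posterior Inverse-Gamma(21/2, 285/2)
obs 6: x=-2 → posterior Inverse-Gamma(11, 289/2)
obs 7: x=-3 → posterior Inverse-Gamma(23/2, 145)
obs 8: x=4 → posterior Inverse-Gamma(12, 177)
obs 9: x=-1/4 → posterior Inverse-Gamma(25/2, 5889/32)
obs 10: x=-8 → posterior Inverse-Gamma(13, 6145/32)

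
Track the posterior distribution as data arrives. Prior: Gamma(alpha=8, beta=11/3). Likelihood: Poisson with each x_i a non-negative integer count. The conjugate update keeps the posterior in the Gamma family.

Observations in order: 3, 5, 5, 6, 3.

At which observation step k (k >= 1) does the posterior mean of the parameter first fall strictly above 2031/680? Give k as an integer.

obs 1: x=3 → posterior Gamma(11, 14/3)
obs 2: x=5 → posterior Gamma(16, 17/3)
obs 3: x=5 → posterior Gamma(21, 20/3)
obs 4: x=6 → posterior Gamma(27, 23/3)
obs 5: x=3 → posterior Gamma(30, 26/3)

k = 3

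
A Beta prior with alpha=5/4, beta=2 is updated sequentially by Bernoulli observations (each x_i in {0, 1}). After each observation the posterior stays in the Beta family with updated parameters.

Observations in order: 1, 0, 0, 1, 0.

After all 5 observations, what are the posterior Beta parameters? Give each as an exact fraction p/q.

alpha=13/4, beta=5

obs 1: x=1 → posterior Beta(9/4, 2)
obs 2: x=0 → posterior Beta(9/4, 3)
obs 3: x=0 → posterior Beta(9/4, 4)
obs 4: x=1 → posterior Beta(13/4, 4)
obs 5: x=0 → posterior Beta(13/4, 5)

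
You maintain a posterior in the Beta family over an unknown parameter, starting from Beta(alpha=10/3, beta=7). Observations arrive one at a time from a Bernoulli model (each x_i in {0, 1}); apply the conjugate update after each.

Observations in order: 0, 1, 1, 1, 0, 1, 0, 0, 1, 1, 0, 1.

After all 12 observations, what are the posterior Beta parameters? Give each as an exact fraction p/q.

obs 1: x=0 → posterior Beta(10/3, 8)
obs 2: x=1 → posterior Beta(13/3, 8)
obs 3: x=1 → posterior Beta(16/3, 8)
obs 4: x=1 → posterior Beta(19/3, 8)
obs 5: x=0 → posterior Beta(19/3, 9)
obs 6: x=1 → posterior Beta(22/3, 9)
obs 7: x=0 → posterior Beta(22/3, 10)
obs 8: x=0 → posterior Beta(22/3, 11)
obs 9: x=1 → posterior Beta(25/3, 11)
obs 10: x=1 → posterior Beta(28/3, 11)
obs 11: x=0 → posterior Beta(28/3, 12)
obs 12: x=1 → posterior Beta(31/3, 12)

alpha=31/3, beta=12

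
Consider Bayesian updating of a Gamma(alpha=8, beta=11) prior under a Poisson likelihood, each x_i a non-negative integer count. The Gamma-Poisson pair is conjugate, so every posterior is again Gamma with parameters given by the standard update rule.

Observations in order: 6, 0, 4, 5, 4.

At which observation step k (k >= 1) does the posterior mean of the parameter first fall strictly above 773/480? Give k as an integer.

k = 5

obs 1: x=6 → posterior Gamma(14, 12)
obs 2: x=0 → posterior Gamma(14, 13)
obs 3: x=4 → posterior Gamma(18, 14)
obs 4: x=5 → posterior Gamma(23, 15)
obs 5: x=4 → posterior Gamma(27, 16)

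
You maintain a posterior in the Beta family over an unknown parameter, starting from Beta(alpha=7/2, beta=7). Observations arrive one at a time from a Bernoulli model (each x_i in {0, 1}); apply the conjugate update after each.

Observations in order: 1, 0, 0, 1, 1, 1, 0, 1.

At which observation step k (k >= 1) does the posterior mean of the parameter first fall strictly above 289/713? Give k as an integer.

obs 1: x=1 → posterior Beta(9/2, 7)
obs 2: x=0 → posterior Beta(9/2, 8)
obs 3: x=0 → posterior Beta(9/2, 9)
obs 4: x=1 → posterior Beta(11/2, 9)
obs 5: x=1 → posterior Beta(13/2, 9)
obs 6: x=1 → posterior Beta(15/2, 9)
obs 7: x=0 → posterior Beta(15/2, 10)
obs 8: x=1 → posterior Beta(17/2, 10)

k = 5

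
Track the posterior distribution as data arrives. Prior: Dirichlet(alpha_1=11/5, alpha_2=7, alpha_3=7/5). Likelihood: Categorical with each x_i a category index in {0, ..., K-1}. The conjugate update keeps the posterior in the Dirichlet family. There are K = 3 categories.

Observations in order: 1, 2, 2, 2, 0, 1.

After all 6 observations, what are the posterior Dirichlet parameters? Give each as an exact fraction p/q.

obs 1: x=1 → posterior Dirichlet(11/5, 8, 7/5)
obs 2: x=2 → posterior Dirichlet(11/5, 8, 12/5)
obs 3: x=2 → posterior Dirichlet(11/5, 8, 17/5)
obs 4: x=2 → posterior Dirichlet(11/5, 8, 22/5)
obs 5: x=0 → posterior Dirichlet(16/5, 8, 22/5)
obs 6: x=1 → posterior Dirichlet(16/5, 9, 22/5)

alpha_1=16/5, alpha_2=9, alpha_3=22/5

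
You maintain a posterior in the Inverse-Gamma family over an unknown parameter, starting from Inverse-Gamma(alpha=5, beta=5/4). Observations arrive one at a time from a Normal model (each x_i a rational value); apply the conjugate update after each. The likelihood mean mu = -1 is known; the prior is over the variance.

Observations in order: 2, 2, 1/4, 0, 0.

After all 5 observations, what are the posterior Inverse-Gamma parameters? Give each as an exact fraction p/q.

alpha=15/2, beta=385/32

obs 1: x=2 → posterior Inverse-Gamma(11/2, 23/4)
obs 2: x=2 → posterior Inverse-Gamma(6, 41/4)
obs 3: x=1/4 → posterior Inverse-Gamma(13/2, 353/32)
obs 4: x=0 → posterior Inverse-Gamma(7, 369/32)
obs 5: x=0 → posterior Inverse-Gamma(15/2, 385/32)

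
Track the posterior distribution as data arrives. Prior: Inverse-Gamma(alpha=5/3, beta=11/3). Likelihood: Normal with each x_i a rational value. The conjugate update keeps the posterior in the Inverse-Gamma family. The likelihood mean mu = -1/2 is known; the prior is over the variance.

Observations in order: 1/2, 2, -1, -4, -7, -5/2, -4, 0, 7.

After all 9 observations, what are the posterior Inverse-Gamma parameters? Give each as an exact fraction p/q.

obs 1: x=1/2 → posterior Inverse-Gamma(13/6, 25/6)
obs 2: x=2 → posterior Inverse-Gamma(8/3, 175/24)
obs 3: x=-1 → posterior Inverse-Gamma(19/6, 89/12)
obs 4: x=-4 → posterior Inverse-Gamma(11/3, 325/24)
obs 5: x=-7 → posterior Inverse-Gamma(25/6, 104/3)
obs 6: x=-5/2 → posterior Inverse-Gamma(14/3, 110/3)
obs 7: x=-4 → posterior Inverse-Gamma(31/6, 1027/24)
obs 8: x=0 → posterior Inverse-Gamma(17/3, 515/12)
obs 9: x=7 → posterior Inverse-Gamma(37/6, 1705/24)

alpha=37/6, beta=1705/24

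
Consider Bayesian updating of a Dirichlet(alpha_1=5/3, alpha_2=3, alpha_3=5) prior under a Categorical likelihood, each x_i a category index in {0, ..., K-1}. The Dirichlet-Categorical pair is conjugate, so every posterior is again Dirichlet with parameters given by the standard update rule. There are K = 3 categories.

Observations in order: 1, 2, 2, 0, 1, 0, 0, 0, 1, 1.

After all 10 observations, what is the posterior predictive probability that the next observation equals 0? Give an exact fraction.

obs 1: x=1 → posterior Dirichlet(5/3, 4, 5)
obs 2: x=2 → posterior Dirichlet(5/3, 4, 6)
obs 3: x=2 → posterior Dirichlet(5/3, 4, 7)
obs 4: x=0 → posterior Dirichlet(8/3, 4, 7)
obs 5: x=1 → posterior Dirichlet(8/3, 5, 7)
obs 6: x=0 → posterior Dirichlet(11/3, 5, 7)
obs 7: x=0 → posterior Dirichlet(14/3, 5, 7)
obs 8: x=0 → posterior Dirichlet(17/3, 5, 7)
obs 9: x=1 → posterior Dirichlet(17/3, 6, 7)
obs 10: x=1 → posterior Dirichlet(17/3, 7, 7)

17/59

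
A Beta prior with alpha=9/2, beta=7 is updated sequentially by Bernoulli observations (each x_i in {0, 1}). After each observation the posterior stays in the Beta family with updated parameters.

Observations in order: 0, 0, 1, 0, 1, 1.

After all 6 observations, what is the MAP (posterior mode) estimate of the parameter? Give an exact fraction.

obs 1: x=0 → posterior Beta(9/2, 8)
obs 2: x=0 → posterior Beta(9/2, 9)
obs 3: x=1 → posterior Beta(11/2, 9)
obs 4: x=0 → posterior Beta(11/2, 10)
obs 5: x=1 → posterior Beta(13/2, 10)
obs 6: x=1 → posterior Beta(15/2, 10)

13/31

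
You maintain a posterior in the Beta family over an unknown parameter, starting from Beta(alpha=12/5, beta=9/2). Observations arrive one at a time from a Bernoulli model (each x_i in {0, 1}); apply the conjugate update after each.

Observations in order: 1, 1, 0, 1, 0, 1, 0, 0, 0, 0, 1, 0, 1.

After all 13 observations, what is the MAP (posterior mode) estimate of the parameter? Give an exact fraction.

obs 1: x=1 → posterior Beta(17/5, 9/2)
obs 2: x=1 → posterior Beta(22/5, 9/2)
obs 3: x=0 → posterior Beta(22/5, 11/2)
obs 4: x=1 → posterior Beta(27/5, 11/2)
obs 5: x=0 → posterior Beta(27/5, 13/2)
obs 6: x=1 → posterior Beta(32/5, 13/2)
obs 7: x=0 → posterior Beta(32/5, 15/2)
obs 8: x=0 → posterior Beta(32/5, 17/2)
obs 9: x=0 → posterior Beta(32/5, 19/2)
obs 10: x=0 → posterior Beta(32/5, 21/2)
obs 11: x=1 → posterior Beta(37/5, 21/2)
obs 12: x=0 → posterior Beta(37/5, 23/2)
obs 13: x=1 → posterior Beta(42/5, 23/2)

74/179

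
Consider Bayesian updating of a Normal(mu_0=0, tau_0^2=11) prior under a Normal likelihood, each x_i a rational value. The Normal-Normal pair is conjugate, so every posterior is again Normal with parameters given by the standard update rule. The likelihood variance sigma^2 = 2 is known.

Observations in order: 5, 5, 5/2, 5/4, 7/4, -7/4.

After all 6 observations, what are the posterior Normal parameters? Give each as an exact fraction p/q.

obs 1: x=5 → posterior Normal(55/13, 22/13)
obs 2: x=5 → posterior Normal(55/12, 11/12)
obs 3: x=5/2 → posterior Normal(55/14, 22/35)
obs 4: x=5/4 → posterior Normal(605/184, 11/23)
obs 5: x=7/4 → posterior Normal(341/114, 22/57)
obs 6: x=-7/4 → posterior Normal(605/272, 11/34)

mu_0=605/272, tau_0^2=11/34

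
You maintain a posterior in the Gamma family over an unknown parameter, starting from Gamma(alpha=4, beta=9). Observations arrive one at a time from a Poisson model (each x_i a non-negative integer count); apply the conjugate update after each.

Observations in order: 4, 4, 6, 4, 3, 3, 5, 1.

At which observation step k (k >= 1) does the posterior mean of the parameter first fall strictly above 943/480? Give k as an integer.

k = 7

obs 1: x=4 → posterior Gamma(8, 10)
obs 2: x=4 → posterior Gamma(12, 11)
obs 3: x=6 → posterior Gamma(18, 12)
obs 4: x=4 → posterior Gamma(22, 13)
obs 5: x=3 → posterior Gamma(25, 14)
obs 6: x=3 → posterior Gamma(28, 15)
obs 7: x=5 → posterior Gamma(33, 16)
obs 8: x=1 → posterior Gamma(34, 17)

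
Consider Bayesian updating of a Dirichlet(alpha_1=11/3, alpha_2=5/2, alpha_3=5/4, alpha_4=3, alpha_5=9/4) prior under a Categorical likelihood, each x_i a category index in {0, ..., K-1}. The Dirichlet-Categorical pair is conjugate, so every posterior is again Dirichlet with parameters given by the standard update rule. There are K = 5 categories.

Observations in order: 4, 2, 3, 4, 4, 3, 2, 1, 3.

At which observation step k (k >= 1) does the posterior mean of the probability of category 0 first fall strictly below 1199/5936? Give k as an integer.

obs 1: x=4 → posterior Dirichlet(11/3, 5/2, 5/4, 3, 13/4)
obs 2: x=2 → posterior Dirichlet(11/3, 5/2, 9/4, 3, 13/4)
obs 3: x=3 → posterior Dirichlet(11/3, 5/2, 9/4, 4, 13/4)
obs 4: x=4 → posterior Dirichlet(11/3, 5/2, 9/4, 4, 17/4)
obs 5: x=4 → posterior Dirichlet(11/3, 5/2, 9/4, 4, 21/4)
obs 6: x=3 → posterior Dirichlet(11/3, 5/2, 9/4, 5, 21/4)
obs 7: x=2 → posterior Dirichlet(11/3, 5/2, 13/4, 5, 21/4)
obs 8: x=1 → posterior Dirichlet(11/3, 7/2, 13/4, 5, 21/4)
obs 9: x=3 → posterior Dirichlet(11/3, 7/2, 13/4, 6, 21/4)

k = 6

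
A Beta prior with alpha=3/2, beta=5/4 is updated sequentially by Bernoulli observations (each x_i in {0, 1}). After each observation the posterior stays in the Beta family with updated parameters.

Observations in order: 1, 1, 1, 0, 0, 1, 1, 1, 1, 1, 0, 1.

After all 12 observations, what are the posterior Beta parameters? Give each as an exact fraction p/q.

obs 1: x=1 → posterior Beta(5/2, 5/4)
obs 2: x=1 → posterior Beta(7/2, 5/4)
obs 3: x=1 → posterior Beta(9/2, 5/4)
obs 4: x=0 → posterior Beta(9/2, 9/4)
obs 5: x=0 → posterior Beta(9/2, 13/4)
obs 6: x=1 → posterior Beta(11/2, 13/4)
obs 7: x=1 → posterior Beta(13/2, 13/4)
obs 8: x=1 → posterior Beta(15/2, 13/4)
obs 9: x=1 → posterior Beta(17/2, 13/4)
obs 10: x=1 → posterior Beta(19/2, 13/4)
obs 11: x=0 → posterior Beta(19/2, 17/4)
obs 12: x=1 → posterior Beta(21/2, 17/4)

alpha=21/2, beta=17/4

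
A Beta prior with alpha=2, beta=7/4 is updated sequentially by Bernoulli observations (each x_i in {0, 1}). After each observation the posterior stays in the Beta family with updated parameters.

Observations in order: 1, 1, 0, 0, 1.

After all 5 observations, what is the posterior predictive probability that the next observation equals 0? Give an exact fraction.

obs 1: x=1 → posterior Beta(3, 7/4)
obs 2: x=1 → posterior Beta(4, 7/4)
obs 3: x=0 → posterior Beta(4, 11/4)
obs 4: x=0 → posterior Beta(4, 15/4)
obs 5: x=1 → posterior Beta(5, 15/4)

3/7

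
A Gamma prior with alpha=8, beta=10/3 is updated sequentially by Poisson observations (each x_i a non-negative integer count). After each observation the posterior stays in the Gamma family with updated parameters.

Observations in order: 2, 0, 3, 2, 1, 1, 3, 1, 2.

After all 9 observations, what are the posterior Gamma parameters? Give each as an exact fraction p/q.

obs 1: x=2 → posterior Gamma(10, 13/3)
obs 2: x=0 → posterior Gamma(10, 16/3)
obs 3: x=3 → posterior Gamma(13, 19/3)
obs 4: x=2 → posterior Gamma(15, 22/3)
obs 5: x=1 → posterior Gamma(16, 25/3)
obs 6: x=1 → posterior Gamma(17, 28/3)
obs 7: x=3 → posterior Gamma(20, 31/3)
obs 8: x=1 → posterior Gamma(21, 34/3)
obs 9: x=2 → posterior Gamma(23, 37/3)

alpha=23, beta=37/3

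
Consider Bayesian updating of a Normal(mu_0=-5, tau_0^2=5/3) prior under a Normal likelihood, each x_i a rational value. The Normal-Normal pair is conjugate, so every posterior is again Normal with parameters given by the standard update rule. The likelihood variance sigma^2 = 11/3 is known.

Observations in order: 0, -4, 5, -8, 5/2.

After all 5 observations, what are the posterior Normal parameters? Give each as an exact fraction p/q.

mu_0=-155/72, tau_0^2=55/108

obs 1: x=0 → posterior Normal(-55/16, 55/48)
obs 2: x=-4 → posterior Normal(-25/7, 55/63)
obs 3: x=5 → posterior Normal(-25/13, 55/78)
obs 4: x=-8 → posterior Normal(-90/31, 55/93)
obs 5: x=5/2 → posterior Normal(-155/72, 55/108)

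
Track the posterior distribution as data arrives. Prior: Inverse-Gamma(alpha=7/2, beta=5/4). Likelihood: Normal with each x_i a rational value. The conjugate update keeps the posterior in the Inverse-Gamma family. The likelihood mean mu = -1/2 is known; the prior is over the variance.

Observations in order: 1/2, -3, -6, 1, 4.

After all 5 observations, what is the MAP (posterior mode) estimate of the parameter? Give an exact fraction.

125/28

obs 1: x=1/2 → posterior Inverse-Gamma(4, 7/4)
obs 2: x=-3 → posterior Inverse-Gamma(9/2, 39/8)
obs 3: x=-6 → posterior Inverse-Gamma(5, 20)
obs 4: x=1 → posterior Inverse-Gamma(11/2, 169/8)
obs 5: x=4 → posterior Inverse-Gamma(6, 125/4)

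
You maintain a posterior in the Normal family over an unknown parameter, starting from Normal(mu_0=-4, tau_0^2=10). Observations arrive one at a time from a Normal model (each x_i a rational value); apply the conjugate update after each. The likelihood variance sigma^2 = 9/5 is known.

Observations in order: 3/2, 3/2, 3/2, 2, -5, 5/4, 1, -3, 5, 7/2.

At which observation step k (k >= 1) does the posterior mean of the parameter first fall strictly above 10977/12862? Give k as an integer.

k = 2

obs 1: x=3/2 → posterior Normal(39/59, 90/59)
obs 2: x=3/2 → posterior Normal(114/109, 90/109)
obs 3: x=3/2 → posterior Normal(63/53, 30/53)
obs 4: x=2 → posterior Normal(289/209, 90/209)
obs 5: x=-5 → posterior Normal(39/259, 90/259)
obs 6: x=5/4 → posterior Normal(203/618, 30/103)
obs 7: x=1 → posterior Normal(303/718, 90/359)
obs 8: x=-3 → posterior Normal(3/818, 90/409)
obs 9: x=5 → posterior Normal(503/918, 10/51)
obs 10: x=7/2 → posterior Normal(853/1018, 90/509)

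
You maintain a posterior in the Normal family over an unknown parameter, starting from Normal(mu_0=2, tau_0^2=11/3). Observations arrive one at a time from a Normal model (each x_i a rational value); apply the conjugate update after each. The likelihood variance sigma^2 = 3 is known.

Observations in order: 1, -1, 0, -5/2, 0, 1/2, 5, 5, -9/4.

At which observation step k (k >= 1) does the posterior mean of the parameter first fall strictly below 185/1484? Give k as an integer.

obs 1: x=1 → posterior Normal(29/20, 33/20)
obs 2: x=-1 → posterior Normal(18/31, 33/31)
obs 3: x=0 → posterior Normal(3/7, 11/14)
obs 4: x=-5/2 → posterior Normal(-19/106, 33/53)
obs 5: x=0 → posterior Normal(-19/128, 33/64)
obs 6: x=1/2 → posterior Normal(-4/75, 11/25)
obs 7: x=5 → posterior Normal(51/86, 33/86)
obs 8: x=5 → posterior Normal(106/97, 33/97)
obs 9: x=-9/4 → posterior Normal(325/432, 11/36)

k = 4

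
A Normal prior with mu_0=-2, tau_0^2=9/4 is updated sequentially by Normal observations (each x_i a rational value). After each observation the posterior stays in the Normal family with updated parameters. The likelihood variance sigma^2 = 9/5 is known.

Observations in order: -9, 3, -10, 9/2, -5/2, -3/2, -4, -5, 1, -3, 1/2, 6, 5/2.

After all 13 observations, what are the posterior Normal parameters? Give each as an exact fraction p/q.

mu_0=-191/138, tau_0^2=3/23

obs 1: x=-9 → posterior Normal(-53/9, 1)
obs 2: x=3 → posterior Normal(-19/7, 9/14)
obs 3: x=-10 → posterior Normal(-88/19, 9/19)
obs 4: x=9/2 → posterior Normal(-131/48, 3/8)
obs 5: x=-5/2 → posterior Normal(-78/29, 9/29)
obs 6: x=-3/2 → posterior Normal(-171/68, 9/34)
obs 7: x=-4 → posterior Normal(-211/78, 3/13)
obs 8: x=-5 → posterior Normal(-261/88, 9/44)
obs 9: x=1 → posterior Normal(-251/98, 9/49)
obs 10: x=-3 → posterior Normal(-281/108, 1/6)
obs 11: x=1/2 → posterior Normal(-138/59, 9/59)
obs 12: x=6 → posterior Normal(-27/16, 9/64)
obs 13: x=5/2 → posterior Normal(-191/138, 3/23)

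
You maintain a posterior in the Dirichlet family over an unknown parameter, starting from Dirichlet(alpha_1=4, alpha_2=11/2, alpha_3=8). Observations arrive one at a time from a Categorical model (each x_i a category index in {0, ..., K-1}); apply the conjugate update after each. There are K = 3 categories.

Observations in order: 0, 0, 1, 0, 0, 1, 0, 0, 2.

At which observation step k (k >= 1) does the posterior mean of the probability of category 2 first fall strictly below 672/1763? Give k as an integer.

obs 1: x=0 → posterior Dirichlet(5, 11/2, 8)
obs 2: x=0 → posterior Dirichlet(6, 11/2, 8)
obs 3: x=1 → posterior Dirichlet(6, 13/2, 8)
obs 4: x=0 → posterior Dirichlet(7, 13/2, 8)
obs 5: x=0 → posterior Dirichlet(8, 13/2, 8)
obs 6: x=1 → posterior Dirichlet(8, 15/2, 8)
obs 7: x=0 → posterior Dirichlet(9, 15/2, 8)
obs 8: x=0 → posterior Dirichlet(10, 15/2, 8)
obs 9: x=2 → posterior Dirichlet(10, 15/2, 9)

k = 4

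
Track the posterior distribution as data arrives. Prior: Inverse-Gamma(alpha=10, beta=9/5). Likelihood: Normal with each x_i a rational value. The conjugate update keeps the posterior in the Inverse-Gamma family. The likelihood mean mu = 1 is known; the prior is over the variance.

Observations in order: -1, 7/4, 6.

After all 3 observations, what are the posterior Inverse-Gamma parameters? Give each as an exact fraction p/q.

alpha=23/2, beta=2653/160

obs 1: x=-1 → posterior Inverse-Gamma(21/2, 19/5)
obs 2: x=7/4 → posterior Inverse-Gamma(11, 653/160)
obs 3: x=6 → posterior Inverse-Gamma(23/2, 2653/160)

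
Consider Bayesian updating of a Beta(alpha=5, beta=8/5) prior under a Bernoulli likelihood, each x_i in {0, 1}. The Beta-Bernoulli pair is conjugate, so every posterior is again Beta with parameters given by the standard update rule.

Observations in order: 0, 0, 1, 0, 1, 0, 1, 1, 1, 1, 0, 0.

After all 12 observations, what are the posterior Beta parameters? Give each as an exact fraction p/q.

obs 1: x=0 → posterior Beta(5, 13/5)
obs 2: x=0 → posterior Beta(5, 18/5)
obs 3: x=1 → posterior Beta(6, 18/5)
obs 4: x=0 → posterior Beta(6, 23/5)
obs 5: x=1 → posterior Beta(7, 23/5)
obs 6: x=0 → posterior Beta(7, 28/5)
obs 7: x=1 → posterior Beta(8, 28/5)
obs 8: x=1 → posterior Beta(9, 28/5)
obs 9: x=1 → posterior Beta(10, 28/5)
obs 10: x=1 → posterior Beta(11, 28/5)
obs 11: x=0 → posterior Beta(11, 33/5)
obs 12: x=0 → posterior Beta(11, 38/5)

alpha=11, beta=38/5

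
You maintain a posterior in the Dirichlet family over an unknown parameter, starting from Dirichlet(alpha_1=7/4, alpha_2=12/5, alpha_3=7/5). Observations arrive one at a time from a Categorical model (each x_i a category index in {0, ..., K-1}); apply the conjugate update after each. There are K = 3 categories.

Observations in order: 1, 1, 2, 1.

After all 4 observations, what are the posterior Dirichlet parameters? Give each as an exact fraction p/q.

obs 1: x=1 → posterior Dirichlet(7/4, 17/5, 7/5)
obs 2: x=1 → posterior Dirichlet(7/4, 22/5, 7/5)
obs 3: x=2 → posterior Dirichlet(7/4, 22/5, 12/5)
obs 4: x=1 → posterior Dirichlet(7/4, 27/5, 12/5)

alpha_1=7/4, alpha_2=27/5, alpha_3=12/5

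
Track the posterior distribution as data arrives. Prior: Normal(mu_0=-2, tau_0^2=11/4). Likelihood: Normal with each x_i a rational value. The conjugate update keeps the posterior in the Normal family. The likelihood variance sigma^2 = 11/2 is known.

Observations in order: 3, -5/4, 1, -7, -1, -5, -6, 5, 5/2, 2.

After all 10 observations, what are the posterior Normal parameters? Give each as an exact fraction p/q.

mu_0=-43/48, tau_0^2=11/24

obs 1: x=3 → posterior Normal(-1/3, 11/6)
obs 2: x=-5/4 → posterior Normal(-9/16, 11/8)
obs 3: x=1 → posterior Normal(-1/4, 11/10)
obs 4: x=-7 → posterior Normal(-11/8, 11/12)
obs 5: x=-1 → posterior Normal(-37/28, 11/14)
obs 6: x=-5 → posterior Normal(-57/32, 11/16)
obs 7: x=-6 → posterior Normal(-9/4, 11/18)
obs 8: x=5 → posterior Normal(-61/40, 11/20)
obs 9: x=5/2 → posterior Normal(-51/44, 1/2)
obs 10: x=2 → posterior Normal(-43/48, 11/24)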